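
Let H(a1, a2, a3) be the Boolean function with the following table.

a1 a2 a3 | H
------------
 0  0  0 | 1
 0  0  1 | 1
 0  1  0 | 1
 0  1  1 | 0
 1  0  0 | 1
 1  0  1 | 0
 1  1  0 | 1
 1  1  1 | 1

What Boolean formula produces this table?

H(a1, a2, a3) = ¬(((¬a1 ∧ a2) ∧ a3) ∨ ((a1 ∧ ¬a2) ∧ a3))

There are just 2 zero rows: (0,1,1), (1,0,1). Their minterms are ¬a1·a2·a3, a1·¬a2·a3; the OR of those covers precisely the 0-outputs, and negating it yields H.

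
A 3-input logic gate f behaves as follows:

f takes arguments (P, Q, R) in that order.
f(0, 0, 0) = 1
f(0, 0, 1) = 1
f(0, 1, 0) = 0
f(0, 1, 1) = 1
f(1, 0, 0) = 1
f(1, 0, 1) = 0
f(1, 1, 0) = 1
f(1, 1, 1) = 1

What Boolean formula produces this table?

The 0-rows are (0,1,0), (1,0,1). Take each as a conjunction (¬P·Q·¬R, P·¬Q·R), form their disjunction, and complement — that gives a formula that is 1 everywhere f is.

f(P, Q, R) = ~(((~P & Q) & ~R) | ((P & ~Q) & R))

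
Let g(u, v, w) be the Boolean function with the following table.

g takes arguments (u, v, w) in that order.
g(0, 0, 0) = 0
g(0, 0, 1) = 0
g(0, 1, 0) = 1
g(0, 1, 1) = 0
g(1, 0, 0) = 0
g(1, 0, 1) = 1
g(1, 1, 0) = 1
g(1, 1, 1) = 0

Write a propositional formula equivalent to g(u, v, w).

g(u, v, w) = (((not u and v) and not w) or ((u and not v) and w)) or ((u and v) and not w)

g=1 on 3 inputs: (0,1,0), (1,0,1), (1,1,0). Reading each as a conjunction of literals (¬u·v·¬w, u·¬v·w, u·v·¬w) and taking the OR gives the canonical DNF.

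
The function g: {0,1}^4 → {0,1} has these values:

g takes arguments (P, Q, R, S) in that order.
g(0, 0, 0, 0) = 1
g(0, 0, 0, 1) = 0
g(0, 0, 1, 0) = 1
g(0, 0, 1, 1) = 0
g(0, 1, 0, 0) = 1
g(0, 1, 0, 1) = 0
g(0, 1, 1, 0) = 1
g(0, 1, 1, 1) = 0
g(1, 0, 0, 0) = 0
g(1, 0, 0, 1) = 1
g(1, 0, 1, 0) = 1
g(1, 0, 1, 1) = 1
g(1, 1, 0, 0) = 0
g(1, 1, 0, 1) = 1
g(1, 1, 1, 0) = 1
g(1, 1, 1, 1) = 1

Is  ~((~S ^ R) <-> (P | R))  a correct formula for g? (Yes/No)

No

Test each input against both g and the formula:
  P=0, Q=0, R=0, S=0: formula gives 1, g = 1 ✓
  P=0, Q=0, R=0, S=1: formula gives 0, g = 0 ✓
  P=0, Q=0, R=1, S=0: formula gives 1, g = 1 ✓
  P=0, Q=0, R=1, S=1: formula gives 0, g = 0 ✓
  …
  P=1, Q=0, R=1, S=1: formula gives 0, but g = 1 ✗
Since they disagree at (1,0,1,1), the expression is not a correct formula for g.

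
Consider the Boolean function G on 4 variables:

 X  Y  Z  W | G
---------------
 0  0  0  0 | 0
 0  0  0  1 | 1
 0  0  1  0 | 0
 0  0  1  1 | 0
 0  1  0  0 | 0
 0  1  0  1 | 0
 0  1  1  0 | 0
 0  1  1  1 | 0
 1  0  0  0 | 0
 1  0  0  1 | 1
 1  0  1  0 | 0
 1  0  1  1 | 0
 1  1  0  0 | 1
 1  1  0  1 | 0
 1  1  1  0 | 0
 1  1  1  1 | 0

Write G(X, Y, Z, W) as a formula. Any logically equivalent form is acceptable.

G(X, Y, Z, W) = ((((X' · Y') · Z') · W) + (((X · Y') · Z') · W)) + (((X · Y) · Z') · W')

Collect the rows where G=1 — (0,0,0,1), (1,0,0,1), (1,1,0,0) — and write one minterm per row: ¬X·¬Y·¬Z·W, X·¬Y·¬Z·W, X·Y·¬Z·¬W. Their union (logical OR) reproduces the table exactly.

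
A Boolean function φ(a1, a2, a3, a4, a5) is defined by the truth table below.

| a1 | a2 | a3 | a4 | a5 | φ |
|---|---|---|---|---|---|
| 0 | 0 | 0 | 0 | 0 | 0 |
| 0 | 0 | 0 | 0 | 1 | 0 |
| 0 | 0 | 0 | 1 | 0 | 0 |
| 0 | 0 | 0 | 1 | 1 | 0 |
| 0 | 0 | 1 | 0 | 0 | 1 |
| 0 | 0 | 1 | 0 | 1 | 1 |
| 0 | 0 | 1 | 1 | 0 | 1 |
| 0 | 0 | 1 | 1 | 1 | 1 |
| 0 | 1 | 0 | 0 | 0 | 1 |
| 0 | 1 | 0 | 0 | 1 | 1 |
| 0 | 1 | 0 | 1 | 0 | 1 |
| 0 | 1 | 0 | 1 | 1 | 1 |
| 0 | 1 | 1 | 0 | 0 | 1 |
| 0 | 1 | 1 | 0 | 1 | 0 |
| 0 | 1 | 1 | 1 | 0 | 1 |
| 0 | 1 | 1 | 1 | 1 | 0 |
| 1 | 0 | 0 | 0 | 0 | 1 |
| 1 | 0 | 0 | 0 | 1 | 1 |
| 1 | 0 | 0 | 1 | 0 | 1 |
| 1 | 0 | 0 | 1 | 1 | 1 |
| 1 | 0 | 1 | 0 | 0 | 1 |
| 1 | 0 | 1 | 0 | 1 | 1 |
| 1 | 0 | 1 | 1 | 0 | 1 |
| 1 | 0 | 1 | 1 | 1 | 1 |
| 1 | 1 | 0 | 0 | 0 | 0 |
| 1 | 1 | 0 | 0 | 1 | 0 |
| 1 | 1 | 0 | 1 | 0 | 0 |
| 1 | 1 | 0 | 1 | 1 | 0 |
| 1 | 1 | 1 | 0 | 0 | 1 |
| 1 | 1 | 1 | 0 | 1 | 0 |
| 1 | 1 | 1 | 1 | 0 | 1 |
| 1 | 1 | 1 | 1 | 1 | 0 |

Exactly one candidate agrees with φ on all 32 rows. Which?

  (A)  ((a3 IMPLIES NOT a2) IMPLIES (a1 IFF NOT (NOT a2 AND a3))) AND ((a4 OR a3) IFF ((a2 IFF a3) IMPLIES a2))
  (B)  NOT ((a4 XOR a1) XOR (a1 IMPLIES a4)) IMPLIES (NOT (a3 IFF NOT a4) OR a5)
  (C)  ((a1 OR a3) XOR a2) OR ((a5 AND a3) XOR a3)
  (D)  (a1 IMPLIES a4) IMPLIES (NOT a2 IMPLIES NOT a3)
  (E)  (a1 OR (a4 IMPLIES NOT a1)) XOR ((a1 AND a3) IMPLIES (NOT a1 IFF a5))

(A): at (0,1,0,0,0) it gives 0, but φ = 1 — eliminated.
(B): at (0,0,0,0,0) it gives 1, but φ = 0 — eliminated.
(D): at (0,0,0,0,0) it gives 1, but φ = 0 — eliminated.
(E): at (0,0,1,0,0) it gives 0, but φ = 1 — eliminated.
Only (C) survives; checking it on all 32 rows confirms it matches φ.

C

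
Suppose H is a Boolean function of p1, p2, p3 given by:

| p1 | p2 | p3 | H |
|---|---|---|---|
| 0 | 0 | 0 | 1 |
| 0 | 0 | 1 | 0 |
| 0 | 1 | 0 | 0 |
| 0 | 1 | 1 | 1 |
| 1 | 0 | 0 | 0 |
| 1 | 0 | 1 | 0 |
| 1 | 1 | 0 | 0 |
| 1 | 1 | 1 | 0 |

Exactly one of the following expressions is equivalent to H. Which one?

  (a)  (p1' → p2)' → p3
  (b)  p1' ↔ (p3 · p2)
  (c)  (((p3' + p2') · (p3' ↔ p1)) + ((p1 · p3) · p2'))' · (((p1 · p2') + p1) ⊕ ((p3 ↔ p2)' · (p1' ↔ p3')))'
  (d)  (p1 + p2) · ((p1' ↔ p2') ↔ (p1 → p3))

(a): at (0,0,0) it gives 0, but H = 1 — eliminated.
(b): at (0,0,0) it gives 0, but H = 1 — eliminated.
(d): at (0,0,0) it gives 0, but H = 1 — eliminated.
Only (c) survives; checking it on all 8 rows confirms it matches H.

c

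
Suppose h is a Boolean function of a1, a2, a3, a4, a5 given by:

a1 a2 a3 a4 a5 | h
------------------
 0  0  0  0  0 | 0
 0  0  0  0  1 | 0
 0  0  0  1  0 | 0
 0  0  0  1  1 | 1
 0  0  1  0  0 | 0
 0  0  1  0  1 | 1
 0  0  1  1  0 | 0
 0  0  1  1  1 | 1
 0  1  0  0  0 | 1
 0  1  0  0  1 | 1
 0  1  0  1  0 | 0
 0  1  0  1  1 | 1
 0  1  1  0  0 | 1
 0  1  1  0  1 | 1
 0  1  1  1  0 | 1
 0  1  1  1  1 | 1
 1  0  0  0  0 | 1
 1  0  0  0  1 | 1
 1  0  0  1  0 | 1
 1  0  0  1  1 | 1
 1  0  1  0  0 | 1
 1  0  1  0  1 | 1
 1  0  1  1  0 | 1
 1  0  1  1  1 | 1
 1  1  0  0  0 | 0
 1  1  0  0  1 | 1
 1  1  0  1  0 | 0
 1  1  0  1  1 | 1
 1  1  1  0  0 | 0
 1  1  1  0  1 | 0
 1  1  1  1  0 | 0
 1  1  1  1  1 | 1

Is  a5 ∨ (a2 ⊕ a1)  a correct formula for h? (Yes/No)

Test each input against both h and the formula:
  a1=0, a2=0, a3=0, a4=0, a5=0: formula gives 0, h = 0 ✓
  a1=0, a2=0, a3=0, a4=0, a5=1: formula gives 1, but h = 0 ✗
Row (0,0,0,0,1) is a counterexample, so the formula is not equivalent to h.

No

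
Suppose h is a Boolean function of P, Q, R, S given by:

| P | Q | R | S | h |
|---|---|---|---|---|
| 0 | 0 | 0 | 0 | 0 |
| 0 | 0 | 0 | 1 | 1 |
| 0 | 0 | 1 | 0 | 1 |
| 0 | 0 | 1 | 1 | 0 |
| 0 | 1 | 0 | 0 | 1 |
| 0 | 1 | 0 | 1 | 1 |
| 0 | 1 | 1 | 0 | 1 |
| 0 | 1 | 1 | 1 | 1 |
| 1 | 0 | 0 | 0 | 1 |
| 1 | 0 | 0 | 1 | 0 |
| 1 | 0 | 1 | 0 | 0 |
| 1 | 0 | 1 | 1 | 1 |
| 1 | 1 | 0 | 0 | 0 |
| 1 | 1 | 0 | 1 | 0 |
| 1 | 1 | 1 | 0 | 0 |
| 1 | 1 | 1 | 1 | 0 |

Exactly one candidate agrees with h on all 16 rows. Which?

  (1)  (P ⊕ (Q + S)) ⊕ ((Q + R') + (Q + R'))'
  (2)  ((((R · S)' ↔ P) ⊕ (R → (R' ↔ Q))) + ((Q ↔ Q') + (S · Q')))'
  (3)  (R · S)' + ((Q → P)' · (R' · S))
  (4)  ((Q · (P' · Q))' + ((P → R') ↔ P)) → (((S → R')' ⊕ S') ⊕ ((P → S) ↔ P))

1

(2) disagrees with h on (0,0,0,1) (formula → 0, table → 1); rule it out.
(3) disagrees with h on (0,0,0,0) (formula → 1, table → 0); rule it out.
(4) disagrees with h on (0,0,0,0) (formula → 1, table → 0); rule it out.
Only (1) survives; checking it on all 16 rows confirms it matches h.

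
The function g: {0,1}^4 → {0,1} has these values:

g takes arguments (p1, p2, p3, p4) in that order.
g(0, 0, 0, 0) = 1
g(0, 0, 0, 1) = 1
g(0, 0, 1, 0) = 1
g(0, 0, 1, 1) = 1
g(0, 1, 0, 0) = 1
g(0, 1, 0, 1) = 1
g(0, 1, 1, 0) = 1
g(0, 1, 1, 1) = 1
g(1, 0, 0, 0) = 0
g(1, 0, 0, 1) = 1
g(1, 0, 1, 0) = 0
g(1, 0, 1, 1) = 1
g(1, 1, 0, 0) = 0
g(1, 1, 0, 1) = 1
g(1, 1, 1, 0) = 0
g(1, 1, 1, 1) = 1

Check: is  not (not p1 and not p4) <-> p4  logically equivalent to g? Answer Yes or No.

Evaluate not (not p1 and not p4) <-> p4 on each row and compare to g:
  p1=0, p2=0, p3=0, p4=0: formula gives 1, g = 1 ✓
  p1=0, p2=0, p3=0, p4=1: formula gives 1, g = 1 ✓
  p1=0, p2=0, p3=1, p4=0: formula gives 1, g = 1 ✓
  p1=0, p2=0, p3=1, p4=1: formula gives 1, g = 1 ✓
  …and likewise for the remaining 12 rows.
All 16 rows match — the expression computes g exactly.

Yes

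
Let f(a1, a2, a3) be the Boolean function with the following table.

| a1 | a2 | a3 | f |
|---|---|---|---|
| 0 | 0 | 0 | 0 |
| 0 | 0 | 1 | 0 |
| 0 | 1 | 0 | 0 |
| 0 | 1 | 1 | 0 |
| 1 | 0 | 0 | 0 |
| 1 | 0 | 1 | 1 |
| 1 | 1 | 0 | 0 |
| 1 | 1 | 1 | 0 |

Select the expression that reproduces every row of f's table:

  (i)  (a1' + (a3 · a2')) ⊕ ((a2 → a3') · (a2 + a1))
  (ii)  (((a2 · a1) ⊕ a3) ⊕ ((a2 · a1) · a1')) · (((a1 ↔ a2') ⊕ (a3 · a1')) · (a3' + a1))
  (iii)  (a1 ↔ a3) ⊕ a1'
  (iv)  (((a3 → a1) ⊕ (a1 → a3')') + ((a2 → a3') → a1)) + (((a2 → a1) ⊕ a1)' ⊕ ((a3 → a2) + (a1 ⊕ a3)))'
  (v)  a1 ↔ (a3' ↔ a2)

(i) fails at (0,0,0): the formula yields 1, f is 0.
(iii) fails at (0,0,1): the formula yields 1, f is 0.
(iv) fails at (0,0,0): the formula yields 1, f is 0.
(v) fails at (0,0,0): the formula yields 1, f is 0.
That leaves (ii). Evaluating it on every row reproduces the table of f exactly.

ii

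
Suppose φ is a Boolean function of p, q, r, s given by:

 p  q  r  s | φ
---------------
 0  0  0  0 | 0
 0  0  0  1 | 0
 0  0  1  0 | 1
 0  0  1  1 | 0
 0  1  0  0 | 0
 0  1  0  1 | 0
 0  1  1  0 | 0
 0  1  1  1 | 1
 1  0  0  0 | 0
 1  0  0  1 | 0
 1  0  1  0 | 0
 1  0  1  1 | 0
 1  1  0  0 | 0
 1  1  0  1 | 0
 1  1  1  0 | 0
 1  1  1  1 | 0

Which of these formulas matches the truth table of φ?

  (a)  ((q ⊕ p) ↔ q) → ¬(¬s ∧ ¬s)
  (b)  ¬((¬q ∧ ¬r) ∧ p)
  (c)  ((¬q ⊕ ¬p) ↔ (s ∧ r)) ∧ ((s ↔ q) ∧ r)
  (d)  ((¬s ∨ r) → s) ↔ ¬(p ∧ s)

(a): at (0,0,0,1) it gives 1, but φ = 0 — eliminated.
(b): at (0,0,0,0) it gives 1, but φ = 0 — eliminated.
(d): at (0,0,0,1) it gives 1, but φ = 0 — eliminated.
Only (c) survives; checking it on all 16 rows confirms it matches φ.

c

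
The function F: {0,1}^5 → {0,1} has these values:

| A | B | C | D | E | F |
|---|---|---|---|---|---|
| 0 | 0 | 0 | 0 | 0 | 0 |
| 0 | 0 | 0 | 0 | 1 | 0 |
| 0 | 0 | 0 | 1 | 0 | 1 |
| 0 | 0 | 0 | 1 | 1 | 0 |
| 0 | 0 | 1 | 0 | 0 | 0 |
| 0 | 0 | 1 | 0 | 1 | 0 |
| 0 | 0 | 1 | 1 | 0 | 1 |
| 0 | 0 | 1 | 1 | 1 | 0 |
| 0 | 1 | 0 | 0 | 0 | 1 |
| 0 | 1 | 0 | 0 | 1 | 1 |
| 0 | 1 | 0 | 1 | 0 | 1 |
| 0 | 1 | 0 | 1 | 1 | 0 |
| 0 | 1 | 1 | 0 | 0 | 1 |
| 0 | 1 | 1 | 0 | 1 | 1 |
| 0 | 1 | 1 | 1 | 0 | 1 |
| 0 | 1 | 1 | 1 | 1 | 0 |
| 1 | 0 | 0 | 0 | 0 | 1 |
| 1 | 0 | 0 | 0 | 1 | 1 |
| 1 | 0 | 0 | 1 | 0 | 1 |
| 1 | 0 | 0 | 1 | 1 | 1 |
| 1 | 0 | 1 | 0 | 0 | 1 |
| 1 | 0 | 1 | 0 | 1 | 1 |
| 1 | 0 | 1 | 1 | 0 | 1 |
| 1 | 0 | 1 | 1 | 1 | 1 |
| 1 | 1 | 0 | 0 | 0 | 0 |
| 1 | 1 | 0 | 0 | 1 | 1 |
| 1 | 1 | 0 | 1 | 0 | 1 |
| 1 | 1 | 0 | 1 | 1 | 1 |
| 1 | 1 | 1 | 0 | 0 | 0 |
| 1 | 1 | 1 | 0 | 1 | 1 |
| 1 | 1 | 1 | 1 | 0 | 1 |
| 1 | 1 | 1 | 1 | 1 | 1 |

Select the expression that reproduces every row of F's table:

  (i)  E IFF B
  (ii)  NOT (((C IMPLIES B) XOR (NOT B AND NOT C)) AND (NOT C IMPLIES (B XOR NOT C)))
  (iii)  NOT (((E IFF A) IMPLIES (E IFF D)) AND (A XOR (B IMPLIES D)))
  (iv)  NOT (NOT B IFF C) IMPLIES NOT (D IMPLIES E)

iii

(i): at (0,0,0,0,0) it gives 1, but F = 0 — eliminated.
(ii): at (0,0,0,0,0) it gives 1, but F = 0 — eliminated.
(iv): at (0,0,1,0,0) it gives 1, but F = 0 — eliminated.
(iii) is the remaining candidate, and it agrees with F on all 32 inputs.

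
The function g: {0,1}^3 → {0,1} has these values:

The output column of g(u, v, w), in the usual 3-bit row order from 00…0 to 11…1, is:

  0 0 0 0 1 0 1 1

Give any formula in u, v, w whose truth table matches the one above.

g(u, v, w) = (((u · v') · w') + ((u · v) · w')) + ((u · v) · w)

The 1-rows are (1,0,0), (1,1,0), (1,1,1). Each contributes one minterm — u·¬v·¬w; u·v·¬w; u·v·w — and their disjunction is a sum-of-products form of g.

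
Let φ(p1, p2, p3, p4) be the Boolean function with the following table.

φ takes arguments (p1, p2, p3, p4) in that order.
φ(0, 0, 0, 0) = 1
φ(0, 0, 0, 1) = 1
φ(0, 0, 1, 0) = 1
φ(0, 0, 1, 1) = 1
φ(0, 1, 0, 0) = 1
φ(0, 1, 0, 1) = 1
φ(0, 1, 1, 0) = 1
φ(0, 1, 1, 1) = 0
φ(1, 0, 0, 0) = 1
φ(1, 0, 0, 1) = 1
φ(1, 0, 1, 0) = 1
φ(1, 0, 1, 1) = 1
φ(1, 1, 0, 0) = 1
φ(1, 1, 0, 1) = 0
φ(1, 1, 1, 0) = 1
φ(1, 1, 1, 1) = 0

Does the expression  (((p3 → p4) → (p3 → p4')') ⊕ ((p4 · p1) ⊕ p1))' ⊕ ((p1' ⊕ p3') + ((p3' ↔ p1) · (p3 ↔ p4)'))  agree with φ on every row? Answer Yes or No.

No

Evaluate (((p3 → p4) → (p3 → p4')') ⊕ ((p4 · p1) ⊕ p1))' ⊕ ((p1' ⊕ p3') + ((p3' ↔ p1) · (p3 ↔ p4)')) on each row and compare to φ:
  p1=0, p2=0, p3=0, p4=0: formula gives 1, φ = 1 ✓
  p1=0, p2=0, p3=0, p4=1: formula gives 1, φ = 1 ✓
  p1=0, p2=0, p3=1, p4=0: formula gives 1, φ = 1 ✓
  p1=0, p2=0, p3=1, p4=1: formula gives 1, φ = 1 ✓
  …
  p1=0, p2=1, p3=1, p4=1: formula gives 1, but φ = 0 ✗
Row (0,1,1,1) is a counterexample, so the formula is not equivalent to φ.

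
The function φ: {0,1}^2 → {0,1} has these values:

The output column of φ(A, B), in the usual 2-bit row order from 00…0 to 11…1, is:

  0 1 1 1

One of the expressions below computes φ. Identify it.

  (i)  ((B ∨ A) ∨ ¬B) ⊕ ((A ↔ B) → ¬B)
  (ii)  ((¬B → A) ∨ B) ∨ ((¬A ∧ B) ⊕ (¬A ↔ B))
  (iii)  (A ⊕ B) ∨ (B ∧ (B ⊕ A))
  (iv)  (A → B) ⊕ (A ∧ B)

ii

(i): at (0,1) it gives 0, but φ = 1 — eliminated.
(iii): at (1,1) it gives 0, but φ = 1 — eliminated.
(iv): at (0,0) it gives 1, but φ = 0 — eliminated.
(ii) is the remaining candidate, and it agrees with φ on all 4 inputs.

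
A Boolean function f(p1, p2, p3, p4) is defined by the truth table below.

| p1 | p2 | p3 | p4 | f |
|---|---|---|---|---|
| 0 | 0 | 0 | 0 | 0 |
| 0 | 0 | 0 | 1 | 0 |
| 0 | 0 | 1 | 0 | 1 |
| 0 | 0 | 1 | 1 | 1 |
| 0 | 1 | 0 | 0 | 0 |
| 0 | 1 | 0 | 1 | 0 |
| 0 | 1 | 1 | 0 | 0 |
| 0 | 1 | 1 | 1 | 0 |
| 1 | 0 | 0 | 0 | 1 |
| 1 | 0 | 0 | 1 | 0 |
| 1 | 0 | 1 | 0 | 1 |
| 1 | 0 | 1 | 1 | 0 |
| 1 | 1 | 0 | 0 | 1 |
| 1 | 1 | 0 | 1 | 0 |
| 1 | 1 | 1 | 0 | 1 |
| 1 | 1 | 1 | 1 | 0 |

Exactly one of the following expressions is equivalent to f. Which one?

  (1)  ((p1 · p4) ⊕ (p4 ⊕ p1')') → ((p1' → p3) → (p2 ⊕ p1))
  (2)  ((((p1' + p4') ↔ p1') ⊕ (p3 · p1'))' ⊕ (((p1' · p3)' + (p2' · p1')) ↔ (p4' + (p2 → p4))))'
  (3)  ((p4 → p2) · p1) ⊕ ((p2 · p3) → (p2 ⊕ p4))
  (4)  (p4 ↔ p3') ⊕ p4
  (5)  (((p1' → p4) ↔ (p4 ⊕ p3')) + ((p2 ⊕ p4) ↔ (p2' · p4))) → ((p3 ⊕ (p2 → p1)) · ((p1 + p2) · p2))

2

(1): at (0,0,0,0) it gives 1, but f = 0 — eliminated.
(3): at (0,0,0,0) it gives 1, but f = 0 — eliminated.
(4): at (0,1,1,0) it gives 1, but f = 0 — eliminated.
(5): at (0,0,1,0) it gives 0, but f = 1 — eliminated.
Only (2) survives; checking it on all 16 rows confirms it matches f.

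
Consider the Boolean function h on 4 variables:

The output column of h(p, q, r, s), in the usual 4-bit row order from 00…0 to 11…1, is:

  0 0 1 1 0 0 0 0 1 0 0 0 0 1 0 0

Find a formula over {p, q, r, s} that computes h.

The 1-rows are (0,0,1,0), (0,0,1,1), (1,0,0,0), (1,1,0,1). Each contributes one minterm — ¬p·¬q·r·¬s; ¬p·¬q·r·s; p·¬q·¬r·¬s; p·q·¬r·s — and their disjunction is a sum-of-products form of h.

h(p, q, r, s) = (((((not p and not q) and r) and not s) or (((not p and not q) and r) and s)) or (((p and not q) and not r) and not s)) or (((p and q) and not r) and s)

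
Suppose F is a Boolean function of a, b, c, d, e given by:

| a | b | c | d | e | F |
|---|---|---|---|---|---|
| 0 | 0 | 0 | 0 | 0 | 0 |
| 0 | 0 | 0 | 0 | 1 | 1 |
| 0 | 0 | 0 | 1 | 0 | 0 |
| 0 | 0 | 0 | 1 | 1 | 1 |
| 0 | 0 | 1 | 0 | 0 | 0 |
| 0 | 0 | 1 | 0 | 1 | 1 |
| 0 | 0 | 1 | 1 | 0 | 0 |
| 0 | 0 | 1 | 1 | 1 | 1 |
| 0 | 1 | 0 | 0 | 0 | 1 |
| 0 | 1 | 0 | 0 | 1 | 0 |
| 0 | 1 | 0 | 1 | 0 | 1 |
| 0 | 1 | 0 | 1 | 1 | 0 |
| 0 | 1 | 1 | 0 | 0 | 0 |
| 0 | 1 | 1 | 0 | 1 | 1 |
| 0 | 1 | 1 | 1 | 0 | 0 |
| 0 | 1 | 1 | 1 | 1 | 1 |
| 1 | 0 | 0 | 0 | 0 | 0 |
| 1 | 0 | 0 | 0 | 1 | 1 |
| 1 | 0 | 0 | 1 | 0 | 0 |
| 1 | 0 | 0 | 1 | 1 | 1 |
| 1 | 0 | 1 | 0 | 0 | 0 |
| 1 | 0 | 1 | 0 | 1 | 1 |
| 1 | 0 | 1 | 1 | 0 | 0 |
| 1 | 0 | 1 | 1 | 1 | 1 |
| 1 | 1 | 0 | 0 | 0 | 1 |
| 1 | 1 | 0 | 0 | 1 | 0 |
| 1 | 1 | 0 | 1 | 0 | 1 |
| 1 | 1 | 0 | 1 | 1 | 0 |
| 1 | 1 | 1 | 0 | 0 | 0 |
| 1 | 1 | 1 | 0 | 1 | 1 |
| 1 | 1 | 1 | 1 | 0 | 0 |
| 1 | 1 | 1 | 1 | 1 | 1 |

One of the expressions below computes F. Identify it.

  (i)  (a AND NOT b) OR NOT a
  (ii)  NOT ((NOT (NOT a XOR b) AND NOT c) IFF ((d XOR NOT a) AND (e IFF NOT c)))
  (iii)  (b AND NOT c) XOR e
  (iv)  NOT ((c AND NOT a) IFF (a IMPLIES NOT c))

iii

(i): at (0,0,0,0,0) it gives 1, but F = 0 — eliminated.
(ii): at (0,0,0,1,1) it gives 0, but F = 1 — eliminated.
(iv): at (0,0,0,0,0) it gives 1, but F = 0 — eliminated.
Only (iii) survives; checking it on all 32 rows confirms it matches F.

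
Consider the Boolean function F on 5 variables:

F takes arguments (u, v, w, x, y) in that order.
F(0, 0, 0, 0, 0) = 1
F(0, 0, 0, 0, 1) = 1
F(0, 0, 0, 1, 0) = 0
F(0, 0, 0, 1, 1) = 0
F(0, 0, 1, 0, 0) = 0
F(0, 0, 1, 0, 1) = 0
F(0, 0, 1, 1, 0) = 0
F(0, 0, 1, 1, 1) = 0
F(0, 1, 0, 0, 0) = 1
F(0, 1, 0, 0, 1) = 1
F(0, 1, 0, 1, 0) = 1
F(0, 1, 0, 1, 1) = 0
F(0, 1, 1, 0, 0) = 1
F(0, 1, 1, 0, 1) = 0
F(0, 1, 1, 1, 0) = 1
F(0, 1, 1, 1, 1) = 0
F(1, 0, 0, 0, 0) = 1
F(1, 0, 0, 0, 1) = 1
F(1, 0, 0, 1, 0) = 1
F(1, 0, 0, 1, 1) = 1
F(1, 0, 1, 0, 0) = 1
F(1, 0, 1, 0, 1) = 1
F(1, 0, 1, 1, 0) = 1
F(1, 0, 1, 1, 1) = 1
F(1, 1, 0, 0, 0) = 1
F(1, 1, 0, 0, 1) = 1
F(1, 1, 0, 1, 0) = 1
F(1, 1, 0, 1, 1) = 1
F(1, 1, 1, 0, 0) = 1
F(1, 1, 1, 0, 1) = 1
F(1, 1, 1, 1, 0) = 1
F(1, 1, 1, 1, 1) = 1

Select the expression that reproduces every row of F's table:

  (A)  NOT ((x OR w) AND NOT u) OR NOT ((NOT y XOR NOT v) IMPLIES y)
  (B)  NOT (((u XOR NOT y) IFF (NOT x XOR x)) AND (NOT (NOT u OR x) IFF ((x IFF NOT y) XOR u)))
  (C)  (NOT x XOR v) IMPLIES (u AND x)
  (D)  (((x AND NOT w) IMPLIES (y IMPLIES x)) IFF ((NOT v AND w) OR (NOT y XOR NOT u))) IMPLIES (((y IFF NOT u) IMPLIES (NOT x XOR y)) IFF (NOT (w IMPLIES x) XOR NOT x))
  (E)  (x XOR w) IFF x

A

(B) fails at (0,0,0,0,0): the formula yields 0, F is 1.
(C) fails at (0,0,0,0,0): the formula yields 0, F is 1.
(D) fails at (0,0,0,0,1): the formula yields 0, F is 1.
(E) fails at (0,0,0,1,0): the formula yields 1, F is 0.
(A) is the remaining candidate, and it agrees with F on all 32 inputs.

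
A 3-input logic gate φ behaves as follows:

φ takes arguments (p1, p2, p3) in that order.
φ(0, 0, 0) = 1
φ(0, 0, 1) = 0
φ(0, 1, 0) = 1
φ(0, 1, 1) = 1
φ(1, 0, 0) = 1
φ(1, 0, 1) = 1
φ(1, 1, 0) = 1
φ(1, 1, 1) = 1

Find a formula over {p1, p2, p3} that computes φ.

φ(p1, p2, p3) = ¬((¬p1 ∧ ¬p2) ∧ p3)

Only row (0,0,1) gives 0. So φ is 1 everywhere except there — the complement of the minterm ¬p1·¬p2·p3.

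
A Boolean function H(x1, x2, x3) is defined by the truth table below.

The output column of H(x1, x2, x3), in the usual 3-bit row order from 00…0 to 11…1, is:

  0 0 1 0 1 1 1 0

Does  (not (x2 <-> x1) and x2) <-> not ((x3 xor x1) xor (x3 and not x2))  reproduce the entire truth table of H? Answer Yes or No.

Yes

Test each input against both H and the formula:
  x1=0, x2=0, x3=0: formula gives 0, H = 0 ✓
  x1=0, x2=0, x3=1: formula gives 0, H = 0 ✓
  x1=0, x2=1, x3=0: formula gives 1, H = 1 ✓
  x1=0, x2=1, x3=1: formula gives 0, H = 0 ✓
  x1=1, x2=0, x3=0: formula gives 1, H = 1 ✓
  … (the remaining 3 rows also agree.)
No disagreement on any input; they are logically equivalent.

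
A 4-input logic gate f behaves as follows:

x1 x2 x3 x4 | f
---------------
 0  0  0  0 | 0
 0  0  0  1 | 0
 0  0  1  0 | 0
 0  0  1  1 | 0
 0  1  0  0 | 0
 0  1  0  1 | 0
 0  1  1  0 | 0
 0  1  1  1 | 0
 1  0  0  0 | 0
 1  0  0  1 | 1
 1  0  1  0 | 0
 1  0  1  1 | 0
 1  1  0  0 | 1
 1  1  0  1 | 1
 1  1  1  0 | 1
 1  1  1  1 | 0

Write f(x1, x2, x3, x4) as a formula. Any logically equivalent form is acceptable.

Collect the rows where f=1 — (1,0,0,1), (1,1,0,0), (1,1,0,1), (1,1,1,0) — and write one minterm per row: x1·¬x2·¬x3·x4, x1·x2·¬x3·¬x4, x1·x2·¬x3·x4, x1·x2·x3·¬x4. Their union (logical OR) reproduces the table exactly.

f(x1, x2, x3, x4) = (((((x1 & ~x2) & ~x3) & x4) | (((x1 & x2) & ~x3) & ~x4)) | (((x1 & x2) & ~x3) & x4)) | (((x1 & x2) & x3) & ~x4)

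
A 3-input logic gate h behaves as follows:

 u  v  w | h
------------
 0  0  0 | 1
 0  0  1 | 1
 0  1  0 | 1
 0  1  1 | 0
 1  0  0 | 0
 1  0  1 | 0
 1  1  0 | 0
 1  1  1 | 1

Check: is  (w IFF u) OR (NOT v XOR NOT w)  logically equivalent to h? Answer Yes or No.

No

Test each input against both h and the formula:
  u=0, v=0, w=0: formula gives 1, h = 1 ✓
  u=0, v=0, w=1: formula gives 1, h = 1 ✓
  u=0, v=1, w=0: formula gives 1, h = 1 ✓
  u=0, v=1, w=1: formula gives 0, h = 0 ✓
  u=1, v=0, w=0: formula gives 0, h = 0 ✓
  u=1, v=0, w=1: formula gives 1, but h = 0 ✗
Since they disagree at (1,0,1), the expression is not a correct formula for h.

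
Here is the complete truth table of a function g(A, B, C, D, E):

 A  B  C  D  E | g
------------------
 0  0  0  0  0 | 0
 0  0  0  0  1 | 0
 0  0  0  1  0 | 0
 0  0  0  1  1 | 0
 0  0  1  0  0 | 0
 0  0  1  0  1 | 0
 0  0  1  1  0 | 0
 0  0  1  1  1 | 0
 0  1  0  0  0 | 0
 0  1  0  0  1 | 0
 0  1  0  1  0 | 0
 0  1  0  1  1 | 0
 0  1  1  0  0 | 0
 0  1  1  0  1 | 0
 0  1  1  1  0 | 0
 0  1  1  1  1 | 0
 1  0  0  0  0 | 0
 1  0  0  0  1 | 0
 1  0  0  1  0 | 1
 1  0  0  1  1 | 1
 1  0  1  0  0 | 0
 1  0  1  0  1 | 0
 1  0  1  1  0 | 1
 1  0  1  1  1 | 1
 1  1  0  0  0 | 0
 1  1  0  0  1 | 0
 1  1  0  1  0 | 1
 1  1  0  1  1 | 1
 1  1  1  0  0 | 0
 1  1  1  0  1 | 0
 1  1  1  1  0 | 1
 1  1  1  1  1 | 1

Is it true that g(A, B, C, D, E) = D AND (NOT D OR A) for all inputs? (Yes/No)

Test each input against both g and the formula:
  A=0, B=0, C=0, D=0, E=0: formula gives 0, g = 0 ✓
  A=0, B=0, C=0, D=0, E=1: formula gives 0, g = 0 ✓
  A=0, B=0, C=0, D=1, E=0: formula gives 0, g = 0 ✓
  A=0, B=0, C=0, D=1, E=1: formula gives 0, g = 0 ✓
  …and likewise for the remaining 28 rows.
All 32 rows match — the expression computes g exactly.

Yes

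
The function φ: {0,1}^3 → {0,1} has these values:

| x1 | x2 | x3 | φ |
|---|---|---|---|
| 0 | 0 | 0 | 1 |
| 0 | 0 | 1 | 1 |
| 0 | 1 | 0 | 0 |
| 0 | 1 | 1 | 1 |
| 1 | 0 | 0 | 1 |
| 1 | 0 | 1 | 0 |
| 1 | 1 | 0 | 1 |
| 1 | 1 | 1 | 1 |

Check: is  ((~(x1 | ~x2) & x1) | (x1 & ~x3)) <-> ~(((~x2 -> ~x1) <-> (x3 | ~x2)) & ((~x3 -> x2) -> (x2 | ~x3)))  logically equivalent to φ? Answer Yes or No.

Test each input against both φ and the formula:
  x1=0, x2=0, x3=0: formula gives 1, φ = 1 ✓
  x1=0, x2=0, x3=1: formula gives 0, but φ = 1 ✗
Row (0,0,1) is a counterexample, so the formula is not equivalent to φ.

No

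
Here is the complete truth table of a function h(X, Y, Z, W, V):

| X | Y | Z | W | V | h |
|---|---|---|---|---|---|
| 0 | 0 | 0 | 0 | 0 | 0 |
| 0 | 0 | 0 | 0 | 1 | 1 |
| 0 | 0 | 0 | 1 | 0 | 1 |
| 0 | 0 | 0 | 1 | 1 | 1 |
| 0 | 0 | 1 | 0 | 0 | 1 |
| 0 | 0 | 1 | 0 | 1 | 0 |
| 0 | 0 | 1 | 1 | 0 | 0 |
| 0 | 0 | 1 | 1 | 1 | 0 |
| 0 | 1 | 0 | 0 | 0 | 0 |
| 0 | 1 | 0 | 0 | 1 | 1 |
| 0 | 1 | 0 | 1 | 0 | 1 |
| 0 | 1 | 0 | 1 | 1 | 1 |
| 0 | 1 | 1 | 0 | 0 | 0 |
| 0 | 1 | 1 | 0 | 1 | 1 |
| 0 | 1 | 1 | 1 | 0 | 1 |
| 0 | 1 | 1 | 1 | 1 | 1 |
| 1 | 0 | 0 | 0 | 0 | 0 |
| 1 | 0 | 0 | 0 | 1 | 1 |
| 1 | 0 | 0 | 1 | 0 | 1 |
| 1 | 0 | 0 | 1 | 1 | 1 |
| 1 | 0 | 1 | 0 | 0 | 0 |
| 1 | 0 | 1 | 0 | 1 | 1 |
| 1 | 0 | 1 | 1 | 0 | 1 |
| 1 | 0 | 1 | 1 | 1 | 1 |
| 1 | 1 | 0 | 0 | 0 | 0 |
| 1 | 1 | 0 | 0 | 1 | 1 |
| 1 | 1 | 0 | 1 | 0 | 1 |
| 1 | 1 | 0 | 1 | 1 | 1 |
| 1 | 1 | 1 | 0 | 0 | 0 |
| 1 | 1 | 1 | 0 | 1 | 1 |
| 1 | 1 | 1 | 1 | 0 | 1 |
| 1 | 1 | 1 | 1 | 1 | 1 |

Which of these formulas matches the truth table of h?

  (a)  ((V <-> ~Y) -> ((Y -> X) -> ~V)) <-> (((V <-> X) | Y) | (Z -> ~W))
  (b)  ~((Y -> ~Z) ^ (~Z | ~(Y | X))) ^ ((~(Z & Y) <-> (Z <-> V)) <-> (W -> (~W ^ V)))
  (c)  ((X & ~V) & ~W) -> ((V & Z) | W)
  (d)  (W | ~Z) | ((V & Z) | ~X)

(a) disagrees with h on (0,0,0,0,0) (formula → 1, table → 0); rule it out.
(c) disagrees with h on (0,0,0,0,0) (formula → 1, table → 0); rule it out.
(d) disagrees with h on (0,0,0,0,0) (formula → 1, table → 0); rule it out.
(b) is the remaining candidate, and it agrees with h on all 32 inputs.

b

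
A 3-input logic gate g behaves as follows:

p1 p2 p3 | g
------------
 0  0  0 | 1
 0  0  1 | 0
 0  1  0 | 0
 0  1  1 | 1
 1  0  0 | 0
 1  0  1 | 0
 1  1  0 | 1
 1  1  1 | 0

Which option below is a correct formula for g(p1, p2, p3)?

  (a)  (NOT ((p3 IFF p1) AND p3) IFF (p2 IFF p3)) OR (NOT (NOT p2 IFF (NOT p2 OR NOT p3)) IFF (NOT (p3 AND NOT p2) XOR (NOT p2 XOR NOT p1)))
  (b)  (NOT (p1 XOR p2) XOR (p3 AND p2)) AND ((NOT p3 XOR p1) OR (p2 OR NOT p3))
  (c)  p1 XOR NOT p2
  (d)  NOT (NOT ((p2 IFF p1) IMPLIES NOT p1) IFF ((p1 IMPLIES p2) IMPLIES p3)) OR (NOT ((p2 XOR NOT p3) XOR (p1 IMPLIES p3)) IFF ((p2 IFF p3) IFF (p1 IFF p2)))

(a): at (0,0,1) it gives 1, but g = 0 — eliminated.
(c): at (0,0,1) it gives 1, but g = 0 — eliminated.
(d): at (0,0,1) it gives 1, but g = 0 — eliminated.
(b) is the remaining candidate, and it agrees with g on all 8 inputs.

b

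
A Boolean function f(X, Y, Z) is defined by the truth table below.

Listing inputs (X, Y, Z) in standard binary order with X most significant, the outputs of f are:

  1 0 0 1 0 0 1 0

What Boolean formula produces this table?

f(X, Y, Z) = (((¬X ∧ ¬Y) ∧ ¬Z) ∨ ((¬X ∧ Y) ∧ Z)) ∨ ((X ∧ Y) ∧ ¬Z)

Collect the rows where f=1 — (0,0,0), (0,1,1), (1,1,0) — and write one minterm per row: ¬X·¬Y·¬Z, ¬X·Y·Z, X·Y·¬Z. Their union (logical OR) reproduces the table exactly.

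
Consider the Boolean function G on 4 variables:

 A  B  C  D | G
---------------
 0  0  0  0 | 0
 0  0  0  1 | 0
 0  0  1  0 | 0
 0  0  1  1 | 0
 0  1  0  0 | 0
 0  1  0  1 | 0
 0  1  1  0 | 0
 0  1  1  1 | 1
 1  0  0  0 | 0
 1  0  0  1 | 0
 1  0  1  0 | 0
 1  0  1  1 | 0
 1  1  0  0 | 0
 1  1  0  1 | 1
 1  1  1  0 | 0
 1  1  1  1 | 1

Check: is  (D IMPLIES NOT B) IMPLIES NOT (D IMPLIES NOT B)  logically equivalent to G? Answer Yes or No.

No

Test each input against both G and the formula:
  A=0, B=0, C=0, D=0: formula gives 0, G = 0 ✓
  A=0, B=0, C=0, D=1: formula gives 0, G = 0 ✓
  A=0, B=0, C=1, D=0: formula gives 0, G = 0 ✓
  A=0, B=0, C=1, D=1: formula gives 0, G = 0 ✓
  …
  A=0, B=1, C=0, D=1: formula gives 1, but G = 0 ✗
Row (0,1,0,1) is a counterexample, so the formula is not equivalent to G.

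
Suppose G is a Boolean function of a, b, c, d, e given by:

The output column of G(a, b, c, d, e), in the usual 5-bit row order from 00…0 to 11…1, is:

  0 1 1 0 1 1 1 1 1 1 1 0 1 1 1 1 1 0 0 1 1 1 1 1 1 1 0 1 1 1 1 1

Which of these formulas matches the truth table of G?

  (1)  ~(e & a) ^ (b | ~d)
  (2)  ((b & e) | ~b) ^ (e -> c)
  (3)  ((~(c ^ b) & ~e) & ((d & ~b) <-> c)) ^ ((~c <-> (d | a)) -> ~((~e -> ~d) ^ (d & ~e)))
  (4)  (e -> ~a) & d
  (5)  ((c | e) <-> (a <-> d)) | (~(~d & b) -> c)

(1) fails at (0,0,0,0,1): the formula yields 0, G is 1.
(2) fails at (0,0,0,1,0): the formula yields 0, G is 1.
(3) fails at (0,0,0,1,0): the formula yields 0, G is 1.
(4) fails at (0,0,0,0,1): the formula yields 0, G is 1.
(5) is the remaining candidate, and it agrees with G on all 32 inputs.

5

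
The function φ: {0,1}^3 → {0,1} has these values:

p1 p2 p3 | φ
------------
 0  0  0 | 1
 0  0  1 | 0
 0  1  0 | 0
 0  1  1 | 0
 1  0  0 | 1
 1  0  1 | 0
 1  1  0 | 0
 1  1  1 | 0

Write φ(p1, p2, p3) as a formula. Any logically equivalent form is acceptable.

The 1-rows are (0,0,0), (1,0,0). Each contributes one minterm — ¬p1·¬p2·¬p3; p1·¬p2·¬p3 — and their disjunction is a sum-of-products form of φ.

φ(p1, p2, p3) = ((NOT p1 AND NOT p2) AND NOT p3) OR ((p1 AND NOT p2) AND NOT p3)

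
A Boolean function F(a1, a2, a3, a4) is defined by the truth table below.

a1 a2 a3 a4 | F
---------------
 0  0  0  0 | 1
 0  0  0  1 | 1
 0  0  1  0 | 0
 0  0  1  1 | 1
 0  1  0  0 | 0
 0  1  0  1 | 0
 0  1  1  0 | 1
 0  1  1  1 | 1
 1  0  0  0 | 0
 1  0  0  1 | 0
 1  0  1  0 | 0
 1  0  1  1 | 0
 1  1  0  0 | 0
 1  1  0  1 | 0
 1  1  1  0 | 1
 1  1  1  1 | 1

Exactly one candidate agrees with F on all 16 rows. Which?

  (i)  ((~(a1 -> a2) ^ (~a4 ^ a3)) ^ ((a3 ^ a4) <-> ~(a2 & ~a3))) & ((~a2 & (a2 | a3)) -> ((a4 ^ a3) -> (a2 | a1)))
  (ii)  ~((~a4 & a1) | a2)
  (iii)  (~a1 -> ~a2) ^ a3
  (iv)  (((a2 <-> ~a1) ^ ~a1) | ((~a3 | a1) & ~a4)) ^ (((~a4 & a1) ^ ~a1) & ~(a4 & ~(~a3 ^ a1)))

i

(ii) disagrees with F on (0,0,1,0) (formula → 1, table → 0); rule it out.
(iii) disagrees with F on (0,0,1,1) (formula → 0, table → 1); rule it out.
(iv) disagrees with F on (0,0,0,0) (formula → 0, table → 1); rule it out.
That leaves (i). Evaluating it on every row reproduces the table of F exactly.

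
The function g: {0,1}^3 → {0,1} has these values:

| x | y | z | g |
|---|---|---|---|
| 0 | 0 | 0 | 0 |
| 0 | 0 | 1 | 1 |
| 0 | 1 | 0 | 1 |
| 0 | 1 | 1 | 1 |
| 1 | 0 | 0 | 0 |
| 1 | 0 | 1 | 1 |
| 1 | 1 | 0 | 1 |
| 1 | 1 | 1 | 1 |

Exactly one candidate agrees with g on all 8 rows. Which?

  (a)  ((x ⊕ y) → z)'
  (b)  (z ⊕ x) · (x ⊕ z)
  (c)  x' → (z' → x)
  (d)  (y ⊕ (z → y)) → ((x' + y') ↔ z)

(a) disagrees with g on (0,0,1) (formula → 0, table → 1); rule it out.
(b) disagrees with g on (0,1,0) (formula → 0, table → 1); rule it out.
(c) disagrees with g on (0,1,0) (formula → 0, table → 1); rule it out.
That leaves (d). Evaluating it on every row reproduces the table of g exactly.

d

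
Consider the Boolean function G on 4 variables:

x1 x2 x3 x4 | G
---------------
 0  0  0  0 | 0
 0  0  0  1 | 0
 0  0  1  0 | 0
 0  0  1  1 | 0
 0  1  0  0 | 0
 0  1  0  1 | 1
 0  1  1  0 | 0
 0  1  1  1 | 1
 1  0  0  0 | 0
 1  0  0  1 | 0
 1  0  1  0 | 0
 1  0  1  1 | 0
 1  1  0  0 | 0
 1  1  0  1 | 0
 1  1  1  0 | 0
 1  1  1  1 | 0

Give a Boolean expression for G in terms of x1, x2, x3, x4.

G(x1, x2, x3, x4) = (((NOT x1 AND x2) AND NOT x3) AND x4) OR (((NOT x1 AND x2) AND x3) AND x4)

Collect the rows where G=1 — (0,1,0,1), (0,1,1,1) — and write one minterm per row: ¬x1·x2·¬x3·x4, ¬x1·x2·x3·x4. Their union (logical OR) reproduces the table exactly.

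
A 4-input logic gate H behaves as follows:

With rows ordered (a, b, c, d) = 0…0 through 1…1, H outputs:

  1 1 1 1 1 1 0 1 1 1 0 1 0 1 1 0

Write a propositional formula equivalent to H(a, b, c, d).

The 0-rows are (0,1,1,0), (1,0,1,0), (1,1,0,0), (1,1,1,1). Take each as a conjunction (¬a·b·c·¬d, a·¬b·c·¬d, a·b·¬c·¬d, a·b·c·d), form their disjunction, and complement — that gives a formula that is 1 everywhere H is.

H(a, b, c, d) = ~((((((~a & b) & c) & ~d) | (((a & ~b) & c) & ~d)) | (((a & b) & ~c) & ~d)) | (((a & b) & c) & d))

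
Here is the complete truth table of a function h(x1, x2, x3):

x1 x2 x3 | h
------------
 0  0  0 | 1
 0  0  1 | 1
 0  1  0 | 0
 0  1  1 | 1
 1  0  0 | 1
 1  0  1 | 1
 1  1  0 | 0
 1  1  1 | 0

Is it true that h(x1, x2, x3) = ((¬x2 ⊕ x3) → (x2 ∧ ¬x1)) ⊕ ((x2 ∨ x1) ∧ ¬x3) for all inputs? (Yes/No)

No

Test each input against both h and the formula:
  x1=0, x2=0, x3=0: formula gives 0, but h = 1 ✗
Row (0,0,0) is a counterexample, so the formula is not equivalent to h.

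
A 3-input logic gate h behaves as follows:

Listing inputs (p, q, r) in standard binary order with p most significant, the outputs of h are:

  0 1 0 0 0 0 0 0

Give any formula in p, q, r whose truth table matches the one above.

Only row (0,0,1) gives 1. That row's minterm ¬p·¬q·r is h directly.

h(p, q, r) = (p' · q') · r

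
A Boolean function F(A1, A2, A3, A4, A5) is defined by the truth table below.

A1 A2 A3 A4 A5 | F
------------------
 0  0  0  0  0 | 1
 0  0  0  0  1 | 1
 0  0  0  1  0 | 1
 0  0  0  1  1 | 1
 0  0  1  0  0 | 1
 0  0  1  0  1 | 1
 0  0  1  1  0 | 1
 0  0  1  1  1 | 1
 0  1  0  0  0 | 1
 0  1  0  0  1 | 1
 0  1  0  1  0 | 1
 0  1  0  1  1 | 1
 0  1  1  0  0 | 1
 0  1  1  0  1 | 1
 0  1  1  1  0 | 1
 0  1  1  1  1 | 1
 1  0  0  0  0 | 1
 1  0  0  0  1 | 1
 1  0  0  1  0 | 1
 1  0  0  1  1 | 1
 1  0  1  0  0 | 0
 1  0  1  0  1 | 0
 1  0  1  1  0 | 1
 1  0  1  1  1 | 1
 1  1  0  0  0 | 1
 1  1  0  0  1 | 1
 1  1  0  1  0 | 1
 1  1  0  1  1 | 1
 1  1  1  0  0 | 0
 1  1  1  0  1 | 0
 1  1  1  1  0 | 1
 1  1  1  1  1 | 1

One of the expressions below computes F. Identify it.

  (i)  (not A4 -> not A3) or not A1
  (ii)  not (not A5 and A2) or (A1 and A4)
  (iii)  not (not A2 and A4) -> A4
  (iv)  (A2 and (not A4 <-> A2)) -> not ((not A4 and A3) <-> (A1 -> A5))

(ii): at (0,1,0,0,0) it gives 0, but F = 1 — eliminated.
(iii): at (0,0,0,0,0) it gives 0, but F = 1 — eliminated.
(iv): at (0,1,1,0,0) it gives 0, but F = 1 — eliminated.
(i) is the remaining candidate, and it agrees with F on all 32 inputs.

i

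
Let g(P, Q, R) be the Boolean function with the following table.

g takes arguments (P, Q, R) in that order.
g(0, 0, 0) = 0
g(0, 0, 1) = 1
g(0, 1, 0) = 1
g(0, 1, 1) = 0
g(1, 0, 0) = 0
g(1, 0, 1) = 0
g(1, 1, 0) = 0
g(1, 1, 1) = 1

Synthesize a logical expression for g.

g(P, Q, R) = (((P' · Q') · R) + ((P' · Q) · R')) + ((P · Q) · R)

Collect the rows where g=1 — (0,0,1), (0,1,0), (1,1,1) — and write one minterm per row: ¬P·¬Q·R, ¬P·Q·¬R, P·Q·R. Their union (logical OR) reproduces the table exactly.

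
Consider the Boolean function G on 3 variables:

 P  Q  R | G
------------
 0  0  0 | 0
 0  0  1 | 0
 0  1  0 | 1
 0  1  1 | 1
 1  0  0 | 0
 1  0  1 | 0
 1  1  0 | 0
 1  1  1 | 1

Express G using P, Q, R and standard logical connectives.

The 1-rows are (0,1,0), (0,1,1), (1,1,1). Each contributes one minterm — ¬P·Q·¬R; ¬P·Q·R; P·Q·R — and their disjunction is a sum-of-products form of G.

G(P, Q, R) = (((not P and Q) and not R) or ((not P and Q) and R)) or ((P and Q) and R)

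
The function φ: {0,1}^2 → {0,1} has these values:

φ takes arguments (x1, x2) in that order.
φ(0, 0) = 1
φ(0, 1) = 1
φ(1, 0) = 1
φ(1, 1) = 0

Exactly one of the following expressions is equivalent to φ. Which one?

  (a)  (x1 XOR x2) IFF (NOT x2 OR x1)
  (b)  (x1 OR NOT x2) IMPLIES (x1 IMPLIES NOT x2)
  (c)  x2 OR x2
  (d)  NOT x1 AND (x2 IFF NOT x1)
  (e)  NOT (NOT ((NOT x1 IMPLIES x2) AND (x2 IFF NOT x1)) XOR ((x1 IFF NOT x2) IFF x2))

(a) fails at (0,0): the formula yields 0, φ is 1.
(c) fails at (0,0): the formula yields 0, φ is 1.
(d) fails at (0,0): the formula yields 0, φ is 1.
(e) fails at (0,1): the formula yields 0, φ is 1.
Only (b) survives; checking it on all 4 rows confirms it matches φ.

b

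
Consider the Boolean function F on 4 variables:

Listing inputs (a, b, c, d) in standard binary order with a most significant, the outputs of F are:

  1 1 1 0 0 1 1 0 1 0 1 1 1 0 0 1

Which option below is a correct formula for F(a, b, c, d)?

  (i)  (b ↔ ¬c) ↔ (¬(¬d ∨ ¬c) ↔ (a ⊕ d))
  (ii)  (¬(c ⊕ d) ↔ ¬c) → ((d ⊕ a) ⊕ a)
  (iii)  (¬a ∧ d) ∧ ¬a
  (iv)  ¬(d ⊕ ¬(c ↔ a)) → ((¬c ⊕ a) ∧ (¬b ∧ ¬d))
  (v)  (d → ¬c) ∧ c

iv

(i): at (0,0,0,0) it gives 0, but F = 1 — eliminated.
(ii): at (0,0,0,0) it gives 0, but F = 1 — eliminated.
(iii): at (0,0,0,0) it gives 0, but F = 1 — eliminated.
(v): at (0,0,0,0) it gives 0, but F = 1 — eliminated.
Only (iv) survives; checking it on all 16 rows confirms it matches F.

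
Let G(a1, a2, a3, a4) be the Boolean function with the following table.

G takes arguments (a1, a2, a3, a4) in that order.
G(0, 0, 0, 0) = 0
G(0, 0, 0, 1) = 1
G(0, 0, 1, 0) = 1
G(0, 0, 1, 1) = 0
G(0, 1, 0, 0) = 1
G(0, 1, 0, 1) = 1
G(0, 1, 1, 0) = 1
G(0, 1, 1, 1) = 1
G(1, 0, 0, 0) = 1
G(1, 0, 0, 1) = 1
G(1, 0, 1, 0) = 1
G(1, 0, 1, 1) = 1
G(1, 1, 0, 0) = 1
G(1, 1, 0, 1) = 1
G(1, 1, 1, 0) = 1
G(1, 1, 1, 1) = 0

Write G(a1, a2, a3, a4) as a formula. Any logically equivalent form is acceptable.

G(a1, a2, a3, a4) = not (((((not a1 and not a2) and not a3) and not a4) or (((not a1 and not a2) and a3) and a4)) or (((a1 and a2) and a3) and a4))

There are just 3 zero rows: (0,0,0,0), (0,0,1,1), (1,1,1,1). Their minterms are ¬a1·¬a2·¬a3·¬a4, ¬a1·¬a2·a3·a4, a1·a2·a3·a4; the OR of those covers precisely the 0-outputs, and negating it yields G.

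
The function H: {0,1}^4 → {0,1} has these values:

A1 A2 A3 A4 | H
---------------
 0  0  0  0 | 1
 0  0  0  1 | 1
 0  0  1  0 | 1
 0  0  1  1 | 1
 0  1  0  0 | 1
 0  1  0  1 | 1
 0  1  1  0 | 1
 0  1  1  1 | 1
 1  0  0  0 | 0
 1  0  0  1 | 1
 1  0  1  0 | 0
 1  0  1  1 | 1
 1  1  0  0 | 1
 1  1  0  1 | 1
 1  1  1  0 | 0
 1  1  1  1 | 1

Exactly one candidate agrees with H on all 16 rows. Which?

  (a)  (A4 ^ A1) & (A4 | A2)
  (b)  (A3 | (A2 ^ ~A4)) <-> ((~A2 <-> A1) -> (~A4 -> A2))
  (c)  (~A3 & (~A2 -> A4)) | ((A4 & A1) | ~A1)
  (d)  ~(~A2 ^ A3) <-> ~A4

(a) disagrees with H on (0,0,0,0) (formula → 0, table → 1); rule it out.
(b) disagrees with H on (0,0,0,1) (formula → 0, table → 1); rule it out.
(d) disagrees with H on (0,0,0,0) (formula → 0, table → 1); rule it out.
That leaves (c). Evaluating it on every row reproduces the table of H exactly.

c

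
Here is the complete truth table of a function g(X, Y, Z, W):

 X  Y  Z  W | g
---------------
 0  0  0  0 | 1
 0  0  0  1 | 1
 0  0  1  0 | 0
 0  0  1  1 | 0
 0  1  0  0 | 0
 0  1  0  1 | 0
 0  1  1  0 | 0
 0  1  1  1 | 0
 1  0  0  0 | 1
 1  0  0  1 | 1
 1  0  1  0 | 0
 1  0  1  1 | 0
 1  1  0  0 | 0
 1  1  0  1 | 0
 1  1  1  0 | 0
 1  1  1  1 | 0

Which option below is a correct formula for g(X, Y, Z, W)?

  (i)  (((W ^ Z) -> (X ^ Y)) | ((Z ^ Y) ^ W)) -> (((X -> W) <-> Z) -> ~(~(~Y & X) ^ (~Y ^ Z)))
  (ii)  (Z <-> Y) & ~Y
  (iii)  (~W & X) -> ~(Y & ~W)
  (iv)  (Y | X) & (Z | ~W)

(i) fails at (0,1,0,0): the formula yields 1, g is 0.
(iii) fails at (0,0,1,0): the formula yields 1, g is 0.
(iv) fails at (0,0,0,0): the formula yields 0, g is 1.
That leaves (ii). Evaluating it on every row reproduces the table of g exactly.

ii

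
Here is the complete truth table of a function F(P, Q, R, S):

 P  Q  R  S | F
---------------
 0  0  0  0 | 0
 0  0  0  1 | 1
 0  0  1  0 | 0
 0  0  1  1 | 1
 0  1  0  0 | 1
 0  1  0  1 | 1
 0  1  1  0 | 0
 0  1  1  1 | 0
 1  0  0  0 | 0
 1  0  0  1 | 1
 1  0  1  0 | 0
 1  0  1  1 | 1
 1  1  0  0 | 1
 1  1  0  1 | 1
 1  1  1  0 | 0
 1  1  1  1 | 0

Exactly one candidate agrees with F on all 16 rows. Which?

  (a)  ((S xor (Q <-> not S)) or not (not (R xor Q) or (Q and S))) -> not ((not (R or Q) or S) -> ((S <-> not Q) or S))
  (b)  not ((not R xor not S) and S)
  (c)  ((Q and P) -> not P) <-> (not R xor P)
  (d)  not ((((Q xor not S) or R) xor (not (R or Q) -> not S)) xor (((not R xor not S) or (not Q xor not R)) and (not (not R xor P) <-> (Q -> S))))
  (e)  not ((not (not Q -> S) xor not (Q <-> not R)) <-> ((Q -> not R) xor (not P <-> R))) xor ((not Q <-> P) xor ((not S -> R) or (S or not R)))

(a) disagrees with F on (0,0,0,0) (formula → 1, table → 0); rule it out.
(b) disagrees with F on (0,0,0,0) (formula → 1, table → 0); rule it out.
(c) disagrees with F on (0,0,0,0) (formula → 1, table → 0); rule it out.
(d) disagrees with F on (0,0,0,0) (formula → 1, table → 0); rule it out.
(e) is the remaining candidate, and it agrees with F on all 16 inputs.

e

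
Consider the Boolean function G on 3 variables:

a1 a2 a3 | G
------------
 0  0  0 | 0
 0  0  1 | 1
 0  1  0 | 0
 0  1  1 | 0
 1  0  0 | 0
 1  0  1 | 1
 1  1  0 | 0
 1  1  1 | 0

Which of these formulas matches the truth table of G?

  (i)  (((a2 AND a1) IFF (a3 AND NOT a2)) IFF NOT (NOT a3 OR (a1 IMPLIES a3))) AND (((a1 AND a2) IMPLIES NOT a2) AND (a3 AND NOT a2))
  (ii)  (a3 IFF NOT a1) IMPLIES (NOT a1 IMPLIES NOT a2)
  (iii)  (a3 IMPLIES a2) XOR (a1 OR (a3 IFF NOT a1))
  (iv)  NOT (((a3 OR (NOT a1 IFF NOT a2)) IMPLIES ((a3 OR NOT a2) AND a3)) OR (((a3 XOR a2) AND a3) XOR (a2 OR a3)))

(ii): at (0,0,0) it gives 1, but G = 0 — eliminated.
(iii): at (0,0,0) it gives 1, but G = 0 — eliminated.
(iv): at (0,0,0) it gives 1, but G = 0 — eliminated.
That leaves (i). Evaluating it on every row reproduces the table of G exactly.

i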